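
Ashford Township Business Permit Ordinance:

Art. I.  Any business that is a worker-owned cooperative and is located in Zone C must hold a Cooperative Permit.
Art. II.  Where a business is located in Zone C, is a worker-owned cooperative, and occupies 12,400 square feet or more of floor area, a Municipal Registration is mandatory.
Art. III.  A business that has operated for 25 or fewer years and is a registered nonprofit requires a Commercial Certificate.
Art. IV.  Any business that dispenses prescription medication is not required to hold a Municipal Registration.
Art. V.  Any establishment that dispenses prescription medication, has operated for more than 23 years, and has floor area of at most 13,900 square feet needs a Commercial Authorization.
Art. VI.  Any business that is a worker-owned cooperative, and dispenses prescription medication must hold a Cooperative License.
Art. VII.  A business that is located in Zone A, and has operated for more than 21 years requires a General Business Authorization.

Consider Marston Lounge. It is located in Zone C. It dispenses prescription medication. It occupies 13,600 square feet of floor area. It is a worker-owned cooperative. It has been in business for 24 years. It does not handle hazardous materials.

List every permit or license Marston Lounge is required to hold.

Art. I. is a worker-owned cooperative; is located in Zone C → Cooperative Permit required.
Art. II. is located in Zone C; is a worker-owned cooperative; floor area 13,600 square feet ≥ 12,400 square feet → Municipal Registration required.
Art. III. years in business 24 ≤ 25; is a worker-owned cooperative (not: is a registered nonprofit) → Commercial Certificate not required.
Art. IV. dispenses prescription medication → exempt from Municipal Registration.
Art. V. dispenses prescription medication; years in business 24 > 23; floor area 13,600 square feet ≤ 13,900 square feet → Commercial Authorization required.
Art. VI. is a worker-owned cooperative; dispenses prescription medication → Cooperative License required.
Art. VII. is located in Zone C (not: is located in Zone A); years in business 24 > 21 → General Business Authorization not required.

Commercial Authorization, Cooperative License, Cooperative Permit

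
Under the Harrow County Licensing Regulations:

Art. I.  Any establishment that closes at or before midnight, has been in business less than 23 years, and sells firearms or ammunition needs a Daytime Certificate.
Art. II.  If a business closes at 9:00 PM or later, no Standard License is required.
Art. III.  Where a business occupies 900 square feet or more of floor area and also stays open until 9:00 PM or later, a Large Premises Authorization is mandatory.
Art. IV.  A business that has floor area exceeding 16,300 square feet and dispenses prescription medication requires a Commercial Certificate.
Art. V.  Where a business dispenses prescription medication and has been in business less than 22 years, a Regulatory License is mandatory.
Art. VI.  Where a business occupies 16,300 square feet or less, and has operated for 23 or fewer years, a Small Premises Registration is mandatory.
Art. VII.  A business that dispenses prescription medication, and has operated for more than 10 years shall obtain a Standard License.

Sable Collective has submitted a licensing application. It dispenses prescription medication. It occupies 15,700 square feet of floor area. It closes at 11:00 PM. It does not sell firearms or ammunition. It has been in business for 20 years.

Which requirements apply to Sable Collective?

Art. I. closes 11:00 PM, at/before midnight; years in business 20 < 23; does not sell firearms or ammunition → Daytime Certificate not required.
Art. II. closes 11:00 PM, after 9:00 PM → exempt from Standard License.
Art. III. floor area 15,700 square feet ≥ 900 square feet; closes 11:00 PM, after 9:00 PM → Large Premises Authorization required.
Art. IV. floor area 15,700 square feet ≤ 16,300 square feet; dispenses prescription medication → Commercial Certificate not required.
Art. V. dispenses prescription medication; years in business 20 < 22 → Regulatory License required.
Art. VI. floor area 15,700 square feet ≤ 16,300 square feet; years in business 20 ≤ 23 → Small Premises Registration required.
Art. VII. dispenses prescription medication; years in business 20 > 10 → Standard License required.

Large Premises Authorization, Regulatory License, Small Premises Registration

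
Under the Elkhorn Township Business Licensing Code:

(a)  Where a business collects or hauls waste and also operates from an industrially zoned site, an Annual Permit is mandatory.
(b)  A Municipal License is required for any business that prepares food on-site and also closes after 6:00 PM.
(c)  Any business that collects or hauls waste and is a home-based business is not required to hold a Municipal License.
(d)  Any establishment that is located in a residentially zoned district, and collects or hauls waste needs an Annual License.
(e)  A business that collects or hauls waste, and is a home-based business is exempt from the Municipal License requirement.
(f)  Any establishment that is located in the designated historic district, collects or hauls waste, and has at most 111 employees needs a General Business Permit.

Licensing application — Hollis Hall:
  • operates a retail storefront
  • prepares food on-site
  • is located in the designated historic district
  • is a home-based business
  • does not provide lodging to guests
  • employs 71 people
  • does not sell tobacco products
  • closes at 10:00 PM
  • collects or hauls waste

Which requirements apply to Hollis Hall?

(a) collects or hauls waste; is a home-based business (not: operates from an industrially zoned site) → Annual Permit not required.
(b) prepares food on-site; closes 10:00 PM, after 6:00 PM → Municipal License required.
(c) collects or hauls waste; is a home-based business → exempt from Municipal License.
(d) is located in the designated historic district (not: is located in a residentially zoned district); collects or hauls waste → Annual License not required.
(e) collects or hauls waste; is a home-based business → exempt from Municipal License.
(f) is located in the designated historic district; collects or hauls waste; employees 71 ≤ 111 → General Business Permit required.

General Business Permit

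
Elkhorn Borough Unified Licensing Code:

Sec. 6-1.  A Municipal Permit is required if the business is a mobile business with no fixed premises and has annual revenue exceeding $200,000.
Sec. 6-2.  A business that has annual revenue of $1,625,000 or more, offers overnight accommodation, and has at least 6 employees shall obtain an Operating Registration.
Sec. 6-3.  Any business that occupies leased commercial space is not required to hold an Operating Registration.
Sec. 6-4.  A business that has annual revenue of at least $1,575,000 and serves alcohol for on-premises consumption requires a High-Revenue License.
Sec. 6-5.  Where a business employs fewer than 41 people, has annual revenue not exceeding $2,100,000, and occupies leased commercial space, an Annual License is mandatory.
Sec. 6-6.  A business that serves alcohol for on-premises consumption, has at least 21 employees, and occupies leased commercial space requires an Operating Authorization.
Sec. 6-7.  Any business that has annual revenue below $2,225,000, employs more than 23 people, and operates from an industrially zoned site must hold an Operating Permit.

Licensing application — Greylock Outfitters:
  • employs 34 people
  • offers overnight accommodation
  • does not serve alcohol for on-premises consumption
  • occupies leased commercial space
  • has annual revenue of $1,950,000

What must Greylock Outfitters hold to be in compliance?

Sec. 6-1. occupies leased commercial space (not: is a mobile business with no fixed premises); revenue $1,950,000 > $200,000 → Municipal Permit not required.
Sec. 6-2. revenue $1,950,000 ≥ $1,625,000; offers overnight accommodation; employees 34 ≥ 6 → Operating Registration required.
Sec. 6-3. occupies leased commercial space → exempt from Operating Registration.
Sec. 6-4. revenue $1,950,000 ≥ $1,575,000; does not serve alcohol for on-premises consumption → High-Revenue License not required.
Sec. 6-5. employees 34 < 41; revenue $1,950,000 ≤ $2,100,000; occupies leased commercial space → Annual License required.
Sec. 6-6. does not serve alcohol for on-premises consumption; employees 34 ≥ 21; occupies leased commercial space → Operating Authorization not required.
Sec. 6-7. revenue $1,950,000 < $2,225,000; employees 34 > 23; occupies leased commercial space (not: operates from an industrially zoned site) → Operating Permit not required.

Annual License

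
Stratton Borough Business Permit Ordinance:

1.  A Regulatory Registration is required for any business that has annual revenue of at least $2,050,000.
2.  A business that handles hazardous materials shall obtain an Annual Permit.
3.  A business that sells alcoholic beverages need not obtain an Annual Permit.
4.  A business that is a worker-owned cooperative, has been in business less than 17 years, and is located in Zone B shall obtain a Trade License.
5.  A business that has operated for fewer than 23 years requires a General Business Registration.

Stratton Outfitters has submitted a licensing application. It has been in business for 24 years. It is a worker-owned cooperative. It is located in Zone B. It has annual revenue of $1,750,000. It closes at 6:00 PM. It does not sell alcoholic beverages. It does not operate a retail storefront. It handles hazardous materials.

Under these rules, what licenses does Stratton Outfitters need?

1. revenue $1,750,000 < $2,050,000 → Regulatory Registration not required.
2. handles hazardous materials → Annual Permit required.
3. does not sell alcoholic beverages → Annual Permit exemption does not apply.
4. is a worker-owned cooperative; years in business 24 ≥ 17; is located in Zone B → Trade License not required.
5. years in business 24 ≥ 23 → General Business Registration not required.

Annual Permit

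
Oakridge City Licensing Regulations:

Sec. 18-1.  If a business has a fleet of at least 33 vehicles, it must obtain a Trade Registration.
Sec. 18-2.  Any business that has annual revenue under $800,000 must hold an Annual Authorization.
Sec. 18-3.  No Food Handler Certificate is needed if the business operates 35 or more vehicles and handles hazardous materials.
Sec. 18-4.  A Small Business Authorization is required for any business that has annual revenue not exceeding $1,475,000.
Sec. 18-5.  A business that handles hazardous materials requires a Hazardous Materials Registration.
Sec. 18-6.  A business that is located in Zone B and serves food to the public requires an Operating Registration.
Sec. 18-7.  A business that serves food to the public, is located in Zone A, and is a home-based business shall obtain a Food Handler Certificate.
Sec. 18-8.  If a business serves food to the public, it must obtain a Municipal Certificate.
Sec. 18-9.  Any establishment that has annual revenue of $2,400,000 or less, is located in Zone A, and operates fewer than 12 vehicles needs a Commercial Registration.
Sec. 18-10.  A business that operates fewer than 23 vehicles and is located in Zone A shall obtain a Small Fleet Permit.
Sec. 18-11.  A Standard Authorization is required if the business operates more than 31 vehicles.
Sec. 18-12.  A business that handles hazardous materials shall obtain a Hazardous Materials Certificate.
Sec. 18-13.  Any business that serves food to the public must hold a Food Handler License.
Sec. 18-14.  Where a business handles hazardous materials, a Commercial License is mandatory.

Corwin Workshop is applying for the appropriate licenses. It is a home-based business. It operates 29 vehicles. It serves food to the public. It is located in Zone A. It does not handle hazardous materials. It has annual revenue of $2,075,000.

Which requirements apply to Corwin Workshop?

Food Handler Certificate, Food Handler License, Municipal Certificate

Sec. 18-1. vehicles 29 < 33 → Trade Registration not required.
Sec. 18-2. revenue $2,075,000 ≥ $800,000 → Annual Authorization not required.
Sec. 18-3. vehicles 29 < 35; does not handle hazardous materials → Food Handler Certificate exemption does not apply.
Sec. 18-4. revenue $2,075,000 > $1,475,000 → Small Business Authorization not required.
Sec. 18-5. does not handle hazardous materials → Hazardous Materials Registration not required.
Sec. 18-6. is located in Zone A (not: is located in Zone B); serves food to the public → Operating Registration not required.
Sec. 18-7. serves food to the public; is located in Zone A; is a home-based business → Food Handler Certificate required.
Sec. 18-8. serves food to the public → Municipal Certificate required.
Sec. 18-9. revenue $2,075,000 ≤ $2,400,000; is located in Zone A; vehicles 29 ≥ 12 → Commercial Registration not required.
Sec. 18-10. vehicles 29 ≥ 23; is located in Zone A → Small Fleet Permit not required.
Sec. 18-11. vehicles 29 ≤ 31 → Standard Authorization not required.
Sec. 18-12. does not handle hazardous materials → Hazardous Materials Certificate not required.
Sec. 18-13. serves food to the public → Food Handler License required.
Sec. 18-14. does not handle hazardous materials → Commercial License not required.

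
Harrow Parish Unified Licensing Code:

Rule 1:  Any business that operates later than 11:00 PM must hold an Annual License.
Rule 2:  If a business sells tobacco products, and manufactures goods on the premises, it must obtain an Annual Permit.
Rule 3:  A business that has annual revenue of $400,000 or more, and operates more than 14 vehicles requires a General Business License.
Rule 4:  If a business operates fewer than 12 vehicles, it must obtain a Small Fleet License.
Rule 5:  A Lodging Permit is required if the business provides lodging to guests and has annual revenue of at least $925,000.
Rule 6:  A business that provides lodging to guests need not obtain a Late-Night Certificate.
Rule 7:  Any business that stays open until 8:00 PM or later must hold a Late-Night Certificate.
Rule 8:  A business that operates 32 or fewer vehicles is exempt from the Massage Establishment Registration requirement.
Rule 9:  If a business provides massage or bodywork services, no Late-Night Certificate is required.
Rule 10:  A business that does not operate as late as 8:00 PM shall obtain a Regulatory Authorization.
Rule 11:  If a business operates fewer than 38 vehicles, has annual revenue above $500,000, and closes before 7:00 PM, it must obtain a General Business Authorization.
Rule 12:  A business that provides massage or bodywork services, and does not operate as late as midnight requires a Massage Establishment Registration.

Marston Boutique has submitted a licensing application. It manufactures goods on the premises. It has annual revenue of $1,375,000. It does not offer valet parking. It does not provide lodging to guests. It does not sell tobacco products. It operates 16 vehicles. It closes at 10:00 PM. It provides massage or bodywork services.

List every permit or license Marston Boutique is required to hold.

General Business License

Rule 1: closes 10:00 PM, at/before 11:00 PM → Annual License not required.
Rule 2: does not sell tobacco products; manufactures goods on the premises → Annual Permit not required.
Rule 3: revenue $1,375,000 ≥ $400,000; vehicles 16 > 14 → General Business License required.
Rule 4: vehicles 16 ≥ 12 → Small Fleet License not required.
Rule 5: does not provide lodging to guests; revenue $1,375,000 ≥ $925,000 → Lodging Permit not required.
Rule 6: does not provide lodging to guests → Late-Night Certificate exemption does not apply.
Rule 7: closes 10:00 PM, after 8:00 PM → Late-Night Certificate required.
Rule 8: vehicles 16 ≤ 32 → exempt from Massage Establishment Registration.
Rule 9: provides massage or bodywork services → exempt from Late-Night Certificate.
Rule 10: closes 10:00 PM, after 8:00 PM → Regulatory Authorization not required.
Rule 11: vehicles 16 < 38; revenue $1,375,000 > $500,000; closes 10:00 PM, after 7:00 PM → General Business Authorization not required.
Rule 12: provides massage or bodywork services; closes 10:00 PM, at/before midnight → Massage Establishment Registration required.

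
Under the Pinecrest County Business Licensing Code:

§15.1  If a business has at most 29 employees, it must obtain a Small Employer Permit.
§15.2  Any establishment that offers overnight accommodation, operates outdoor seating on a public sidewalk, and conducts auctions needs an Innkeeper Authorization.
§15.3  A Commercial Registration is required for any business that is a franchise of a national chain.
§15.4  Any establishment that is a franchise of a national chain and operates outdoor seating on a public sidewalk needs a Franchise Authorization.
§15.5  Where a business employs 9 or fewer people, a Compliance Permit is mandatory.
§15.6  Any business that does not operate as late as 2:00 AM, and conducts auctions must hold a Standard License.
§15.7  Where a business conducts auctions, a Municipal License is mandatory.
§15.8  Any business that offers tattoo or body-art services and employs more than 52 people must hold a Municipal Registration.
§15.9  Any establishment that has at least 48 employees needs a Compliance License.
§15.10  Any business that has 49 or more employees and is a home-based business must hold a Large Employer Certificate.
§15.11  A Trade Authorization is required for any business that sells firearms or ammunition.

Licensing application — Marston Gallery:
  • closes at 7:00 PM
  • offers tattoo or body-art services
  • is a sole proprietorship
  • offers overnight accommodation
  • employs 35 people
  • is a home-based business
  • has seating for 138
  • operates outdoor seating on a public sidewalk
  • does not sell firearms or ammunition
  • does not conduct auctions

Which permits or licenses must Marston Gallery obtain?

§15.1 employees 35 > 29 → Small Employer Permit not required.
§15.2 offers overnight accommodation; operates outdoor seating on a public sidewalk; does not conduct auctions → Innkeeper Authorization not required.
§15.3 is a sole proprietorship (not: is a franchise of a national chain) → Commercial Registration not required.
§15.4 is a sole proprietorship (not: is a franchise of a national chain); operates outdoor seating on a public sidewalk → Franchise Authorization not required.
§15.5 employees 35 > 9 → Compliance Permit not required.
§15.6 closes 7:00 PM, at/before 2:00 AM; does not conduct auctions → Standard License not required.
§15.7 does not conduct auctions → Municipal License not required.
§15.8 offers tattoo or body-art services; employees 35 ≤ 52 → Municipal Registration not required.
§15.9 employees 35 < 48 → Compliance License not required.
§15.10 employees 35 < 49; is a home-based business → Large Employer Certificate not required.
§15.11 does not sell firearms or ammunition → Trade Authorization not required.

None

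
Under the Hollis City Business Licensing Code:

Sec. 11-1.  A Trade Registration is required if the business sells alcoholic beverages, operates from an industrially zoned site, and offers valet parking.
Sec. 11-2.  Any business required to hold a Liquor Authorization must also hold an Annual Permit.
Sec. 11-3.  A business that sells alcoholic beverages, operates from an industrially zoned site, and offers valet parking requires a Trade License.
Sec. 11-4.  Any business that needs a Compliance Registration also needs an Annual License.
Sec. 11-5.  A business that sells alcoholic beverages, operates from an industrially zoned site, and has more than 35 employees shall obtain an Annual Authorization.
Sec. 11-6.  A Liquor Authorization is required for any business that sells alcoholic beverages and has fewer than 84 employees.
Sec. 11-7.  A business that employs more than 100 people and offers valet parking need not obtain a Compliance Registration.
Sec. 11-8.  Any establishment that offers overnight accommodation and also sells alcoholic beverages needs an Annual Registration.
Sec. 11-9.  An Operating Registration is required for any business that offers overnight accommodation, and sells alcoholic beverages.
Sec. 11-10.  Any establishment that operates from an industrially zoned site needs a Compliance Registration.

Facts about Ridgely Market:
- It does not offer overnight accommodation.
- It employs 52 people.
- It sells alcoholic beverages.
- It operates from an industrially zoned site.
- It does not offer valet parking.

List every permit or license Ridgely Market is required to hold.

Annual Authorization, Annual License, Annual Permit, Compliance Registration, Liquor Authorization

Sec. 11-1. sells alcoholic beverages; operates from an industrially zoned site; does not offer valet parking → Trade Registration not required.
Sec. 11-2. Liquor Authorization is required → Annual Permit also required.
Sec. 11-3. sells alcoholic beverages; operates from an industrially zoned site; does not offer valet parking → Trade License not required.
Sec. 11-4. Compliance Registration is required → Annual License also required.
Sec. 11-5. sells alcoholic beverages; operates from an industrially zoned site; employees 52 > 35 → Annual Authorization required.
Sec. 11-6. sells alcoholic beverages; employees 52 < 84 → Liquor Authorization required.
Sec. 11-7. employees 52 ≤ 100; does not offer valet parking → Compliance Registration exemption does not apply.
Sec. 11-8. does not offer overnight accommodation; sells alcoholic beverages → Annual Registration not required.
Sec. 11-9. does not offer overnight accommodation; sells alcoholic beverages → Operating Registration not required.
Sec. 11-10. operates from an industrially zoned site → Compliance Registration required.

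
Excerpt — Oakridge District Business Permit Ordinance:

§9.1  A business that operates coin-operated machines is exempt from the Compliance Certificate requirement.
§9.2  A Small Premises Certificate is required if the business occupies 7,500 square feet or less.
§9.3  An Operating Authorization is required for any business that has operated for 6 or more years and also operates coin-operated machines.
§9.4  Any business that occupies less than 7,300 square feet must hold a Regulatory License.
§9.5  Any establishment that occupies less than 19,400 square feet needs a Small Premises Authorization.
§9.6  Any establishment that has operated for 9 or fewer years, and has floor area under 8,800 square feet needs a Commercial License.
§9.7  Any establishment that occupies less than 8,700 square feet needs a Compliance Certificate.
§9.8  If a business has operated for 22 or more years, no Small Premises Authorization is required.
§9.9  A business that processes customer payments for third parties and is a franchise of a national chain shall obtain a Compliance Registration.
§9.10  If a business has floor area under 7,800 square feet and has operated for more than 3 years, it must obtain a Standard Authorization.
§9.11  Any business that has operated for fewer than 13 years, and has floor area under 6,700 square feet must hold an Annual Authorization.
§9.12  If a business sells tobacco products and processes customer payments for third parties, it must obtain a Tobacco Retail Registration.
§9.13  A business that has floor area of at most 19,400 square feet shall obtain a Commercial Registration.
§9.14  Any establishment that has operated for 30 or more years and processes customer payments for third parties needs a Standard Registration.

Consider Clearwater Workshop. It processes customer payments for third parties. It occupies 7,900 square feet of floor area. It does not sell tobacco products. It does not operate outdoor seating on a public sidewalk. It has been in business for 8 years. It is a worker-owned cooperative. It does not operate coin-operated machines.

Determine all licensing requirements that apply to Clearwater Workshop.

Commercial License, Commercial Registration, Compliance Certificate, Small Premises Authorization

§9.1 does not operate coin-operated machines → Compliance Certificate exemption does not apply.
§9.2 floor area 7,900 square feet > 7,500 square feet → Small Premises Certificate not required.
§9.3 years in business 8 ≥ 6; does not operate coin-operated machines → Operating Authorization not required.
§9.4 floor area 7,900 square feet ≥ 7,300 square feet → Regulatory License not required.
§9.5 floor area 7,900 square feet < 19,400 square feet → Small Premises Authorization required.
§9.6 years in business 8 ≤ 9; floor area 7,900 square feet < 8,800 square feet → Commercial License required.
§9.7 floor area 7,900 square feet < 8,700 square feet → Compliance Certificate required.
§9.8 years in business 8 < 22 → Small Premises Authorization exemption does not apply.
§9.9 processes customer payments for third parties; is a worker-owned cooperative (not: is a franchise of a national chain) → Compliance Registration not required.
§9.10 floor area 7,900 square feet ≥ 7,800 square feet; years in business 8 > 3 → Standard Authorization not required.
§9.11 years in business 8 < 13; floor area 7,900 square feet ≥ 6,700 square feet → Annual Authorization not required.
§9.12 does not sell tobacco products; processes customer payments for third parties → Tobacco Retail Registration not required.
§9.13 floor area 7,900 square feet ≤ 19,400 square feet → Commercial Registration required.
§9.14 years in business 8 < 30; processes customer payments for third parties → Standard Registration not required.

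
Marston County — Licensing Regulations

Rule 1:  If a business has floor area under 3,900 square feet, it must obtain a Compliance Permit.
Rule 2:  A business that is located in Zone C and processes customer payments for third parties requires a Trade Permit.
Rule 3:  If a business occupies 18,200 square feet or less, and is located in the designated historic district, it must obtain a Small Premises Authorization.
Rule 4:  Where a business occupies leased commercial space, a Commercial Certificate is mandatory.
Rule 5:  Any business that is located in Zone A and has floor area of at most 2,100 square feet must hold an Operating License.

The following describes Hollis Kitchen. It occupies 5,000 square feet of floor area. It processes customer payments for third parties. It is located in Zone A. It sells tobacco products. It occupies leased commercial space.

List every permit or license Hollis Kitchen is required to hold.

Rule 1: floor area 5,000 square feet ≥ 3,900 square feet → Compliance Permit not required.
Rule 2: is located in Zone A (not: is located in Zone C); processes customer payments for third parties → Trade Permit not required.
Rule 3: floor area 5,000 square feet ≤ 18,200 square feet; is located in Zone A (not: is located in the designated historic district) → Small Premises Authorization not required.
Rule 4: occupies leased commercial space → Commercial Certificate required.
Rule 5: is located in Zone A; floor area 5,000 square feet > 2,100 square feet → Operating License not required.

Commercial Certificate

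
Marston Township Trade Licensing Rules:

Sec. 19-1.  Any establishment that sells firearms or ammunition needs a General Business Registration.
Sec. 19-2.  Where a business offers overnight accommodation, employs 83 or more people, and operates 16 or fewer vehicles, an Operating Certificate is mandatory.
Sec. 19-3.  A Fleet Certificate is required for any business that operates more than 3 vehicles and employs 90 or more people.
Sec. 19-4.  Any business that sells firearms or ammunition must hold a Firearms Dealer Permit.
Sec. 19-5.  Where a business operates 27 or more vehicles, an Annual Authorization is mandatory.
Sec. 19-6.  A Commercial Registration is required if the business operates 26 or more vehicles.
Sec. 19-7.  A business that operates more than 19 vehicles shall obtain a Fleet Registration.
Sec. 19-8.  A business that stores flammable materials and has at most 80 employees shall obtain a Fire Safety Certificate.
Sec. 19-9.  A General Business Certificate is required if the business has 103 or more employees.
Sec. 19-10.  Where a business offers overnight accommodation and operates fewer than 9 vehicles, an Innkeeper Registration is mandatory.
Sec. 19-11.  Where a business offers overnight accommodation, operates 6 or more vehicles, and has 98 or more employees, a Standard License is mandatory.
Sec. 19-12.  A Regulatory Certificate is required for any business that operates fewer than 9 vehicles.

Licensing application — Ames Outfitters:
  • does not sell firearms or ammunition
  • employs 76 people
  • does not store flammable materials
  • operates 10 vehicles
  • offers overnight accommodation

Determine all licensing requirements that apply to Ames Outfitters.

Sec. 19-1. does not sell firearms or ammunition → General Business Registration not required.
Sec. 19-2. offers overnight accommodation; employees 76 < 83; vehicles 10 ≤ 16 → Operating Certificate not required.
Sec. 19-3. vehicles 10 > 3; employees 76 < 90 → Fleet Certificate not required.
Sec. 19-4. does not sell firearms or ammunition → Firearms Dealer Permit not required.
Sec. 19-5. vehicles 10 < 27 → Annual Authorization not required.
Sec. 19-6. vehicles 10 < 26 → Commercial Registration not required.
Sec. 19-7. vehicles 10 ≤ 19 → Fleet Registration not required.
Sec. 19-8. does not store flammable materials; employees 76 ≤ 80 → Fire Safety Certificate not required.
Sec. 19-9. employees 76 < 103 → General Business Certificate not required.
Sec. 19-10. offers overnight accommodation; vehicles 10 ≥ 9 → Innkeeper Registration not required.
Sec. 19-11. offers overnight accommodation; vehicles 10 ≥ 6; employees 76 < 98 → Standard License not required.
Sec. 19-12. vehicles 10 ≥ 9 → Regulatory Certificate not required.

None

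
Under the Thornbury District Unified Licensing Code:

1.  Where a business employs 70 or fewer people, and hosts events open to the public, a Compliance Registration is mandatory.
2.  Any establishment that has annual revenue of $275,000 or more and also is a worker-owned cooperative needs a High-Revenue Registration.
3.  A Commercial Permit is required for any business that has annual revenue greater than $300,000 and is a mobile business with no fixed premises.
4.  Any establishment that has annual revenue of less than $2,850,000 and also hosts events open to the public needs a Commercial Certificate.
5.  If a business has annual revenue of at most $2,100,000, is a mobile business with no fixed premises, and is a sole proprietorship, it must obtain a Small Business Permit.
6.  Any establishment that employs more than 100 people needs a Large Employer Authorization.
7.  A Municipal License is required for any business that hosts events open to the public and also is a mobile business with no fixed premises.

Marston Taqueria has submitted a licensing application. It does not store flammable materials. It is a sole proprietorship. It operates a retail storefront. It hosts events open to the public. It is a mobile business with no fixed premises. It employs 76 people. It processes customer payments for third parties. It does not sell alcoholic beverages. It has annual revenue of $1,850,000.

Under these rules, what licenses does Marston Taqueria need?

Commercial Certificate, Commercial Permit, Municipal License, Small Business Permit

1. employees 76 > 70; hosts events open to the public → Compliance Registration not required.
2. revenue $1,850,000 ≥ $275,000; is a sole proprietorship (not: is a worker-owned cooperative) → High-Revenue Registration not required.
3. revenue $1,850,000 > $300,000; is a mobile business with no fixed premises → Commercial Permit required.
4. revenue $1,850,000 < $2,850,000; hosts events open to the public → Commercial Certificate required.
5. revenue $1,850,000 ≤ $2,100,000; is a mobile business with no fixed premises; is a sole proprietorship → Small Business Permit required.
6. employees 76 ≤ 100 → Large Employer Authorization not required.
7. hosts events open to the public; is a mobile business with no fixed premises → Municipal License required.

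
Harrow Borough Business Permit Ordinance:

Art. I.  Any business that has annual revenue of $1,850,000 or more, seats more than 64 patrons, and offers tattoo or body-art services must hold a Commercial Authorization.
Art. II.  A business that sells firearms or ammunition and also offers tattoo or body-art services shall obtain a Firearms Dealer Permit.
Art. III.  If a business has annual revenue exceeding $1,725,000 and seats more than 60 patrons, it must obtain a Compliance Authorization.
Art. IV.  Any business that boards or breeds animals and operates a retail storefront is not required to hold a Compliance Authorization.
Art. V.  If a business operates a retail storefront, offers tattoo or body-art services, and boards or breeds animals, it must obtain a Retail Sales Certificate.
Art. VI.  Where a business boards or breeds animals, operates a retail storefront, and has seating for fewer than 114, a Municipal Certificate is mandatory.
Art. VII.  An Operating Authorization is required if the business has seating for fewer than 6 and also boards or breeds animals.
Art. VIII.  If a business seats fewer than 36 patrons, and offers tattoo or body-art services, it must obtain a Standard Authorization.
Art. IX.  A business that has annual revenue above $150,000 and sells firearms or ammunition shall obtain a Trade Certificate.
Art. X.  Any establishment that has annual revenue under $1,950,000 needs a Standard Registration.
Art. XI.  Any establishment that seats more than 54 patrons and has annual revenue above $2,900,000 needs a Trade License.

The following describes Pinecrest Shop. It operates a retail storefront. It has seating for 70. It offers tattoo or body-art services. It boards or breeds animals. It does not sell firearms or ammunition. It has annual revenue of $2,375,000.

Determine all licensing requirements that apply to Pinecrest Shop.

Art. I. revenue $2,375,000 ≥ $1,850,000; seating 70 > 64; offers tattoo or body-art services → Commercial Authorization required.
Art. II. does not sell firearms or ammunition; offers tattoo or body-art services → Firearms Dealer Permit not required.
Art. III. revenue $2,375,000 > $1,725,000; seating 70 > 60 → Compliance Authorization required.
Art. IV. boards or breeds animals; operates a retail storefront → exempt from Compliance Authorization.
Art. V. operates a retail storefront; offers tattoo or body-art services; boards or breeds animals → Retail Sales Certificate required.
Art. VI. boards or breeds animals; operates a retail storefront; seating 70 < 114 → Municipal Certificate required.
Art. VII. seating 70 ≥ 6; boards or breeds animals → Operating Authorization not required.
Art. VIII. seating 70 ≥ 36; offers tattoo or body-art services → Standard Authorization not required.
Art. IX. revenue $2,375,000 > $150,000; does not sell firearms or ammunition → Trade Certificate not required.
Art. X. revenue $2,375,000 ≥ $1,950,000 → Standard Registration not required.
Art. XI. seating 70 > 54; revenue $2,375,000 ≤ $2,900,000 → Trade License not required.

Commercial Authorization, Municipal Certificate, Retail Sales Certificate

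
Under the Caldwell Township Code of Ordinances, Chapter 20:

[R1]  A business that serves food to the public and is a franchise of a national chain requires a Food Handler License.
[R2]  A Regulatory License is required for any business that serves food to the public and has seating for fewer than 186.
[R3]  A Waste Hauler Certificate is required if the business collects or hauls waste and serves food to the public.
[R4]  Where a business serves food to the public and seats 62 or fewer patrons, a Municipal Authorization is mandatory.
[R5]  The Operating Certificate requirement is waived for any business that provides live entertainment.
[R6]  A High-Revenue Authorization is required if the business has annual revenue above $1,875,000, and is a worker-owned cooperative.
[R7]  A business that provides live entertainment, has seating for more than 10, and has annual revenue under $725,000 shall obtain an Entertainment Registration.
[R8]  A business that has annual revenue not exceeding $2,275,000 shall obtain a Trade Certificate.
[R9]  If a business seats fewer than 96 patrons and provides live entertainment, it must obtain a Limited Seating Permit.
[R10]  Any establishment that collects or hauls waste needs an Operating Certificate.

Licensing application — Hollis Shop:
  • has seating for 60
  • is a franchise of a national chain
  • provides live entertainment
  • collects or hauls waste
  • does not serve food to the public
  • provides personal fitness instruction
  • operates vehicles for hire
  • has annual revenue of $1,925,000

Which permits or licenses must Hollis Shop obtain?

[R1] does not serve food to the public; is a franchise of a national chain → Food Handler License not required.
[R2] does not serve food to the public; seating 60 < 186 → Regulatory License not required.
[R3] collects or hauls waste; does not serve food to the public → Waste Hauler Certificate not required.
[R4] does not serve food to the public; seating 60 ≤ 62 → Municipal Authorization not required.
[R5] provides live entertainment → exempt from Operating Certificate.
[R6] revenue $1,925,000 > $1,875,000; is a franchise of a national chain (not: is a worker-owned cooperative) → High-Revenue Authorization not required.
[R7] provides live entertainment; seating 60 > 10; revenue $1,925,000 ≥ $725,000 → Entertainment Registration not required.
[R8] revenue $1,925,000 ≤ $2,275,000 → Trade Certificate required.
[R9] seating 60 < 96; provides live entertainment → Limited Seating Permit required.
[R10] collects or hauls waste → Operating Certificate required.

Limited Seating Permit, Trade Certificate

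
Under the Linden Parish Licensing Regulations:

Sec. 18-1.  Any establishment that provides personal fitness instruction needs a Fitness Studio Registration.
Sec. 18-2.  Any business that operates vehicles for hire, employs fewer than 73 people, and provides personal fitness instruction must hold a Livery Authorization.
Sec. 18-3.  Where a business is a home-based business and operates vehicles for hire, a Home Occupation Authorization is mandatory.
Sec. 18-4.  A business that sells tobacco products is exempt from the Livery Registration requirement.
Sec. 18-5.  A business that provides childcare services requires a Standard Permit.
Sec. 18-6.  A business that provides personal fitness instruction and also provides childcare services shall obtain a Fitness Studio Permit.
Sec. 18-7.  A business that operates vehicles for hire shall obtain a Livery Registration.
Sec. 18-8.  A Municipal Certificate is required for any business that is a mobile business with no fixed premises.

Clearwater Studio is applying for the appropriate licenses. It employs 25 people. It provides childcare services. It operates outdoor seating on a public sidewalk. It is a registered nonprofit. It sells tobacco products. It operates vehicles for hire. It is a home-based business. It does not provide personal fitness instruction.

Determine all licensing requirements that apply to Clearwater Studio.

Home Occupation Authorization, Standard Permit

Sec. 18-1. does not provide personal fitness instruction → Fitness Studio Registration not required.
Sec. 18-2. operates vehicles for hire; employees 25 < 73; does not provide personal fitness instruction → Livery Authorization not required.
Sec. 18-3. is a home-based business; operates vehicles for hire → Home Occupation Authorization required.
Sec. 18-4. sells tobacco products → exempt from Livery Registration.
Sec. 18-5. provides childcare services → Standard Permit required.
Sec. 18-6. does not provide personal fitness instruction; provides childcare services → Fitness Studio Permit not required.
Sec. 18-7. operates vehicles for hire → Livery Registration required.
Sec. 18-8. is a home-based business (not: is a mobile business with no fixed premises) → Municipal Certificate not required.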